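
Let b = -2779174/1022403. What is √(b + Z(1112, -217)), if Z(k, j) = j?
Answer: 125*I*√14699087931/1022403 ≈ 14.823*I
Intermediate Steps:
b = -2779174/1022403 (b = -2779174*1/1022403 = -2779174/1022403 ≈ -2.7183)
√(b + Z(1112, -217)) = √(-2779174/1022403 - 217) = √(-224640625/1022403) = 125*I*√14699087931/1022403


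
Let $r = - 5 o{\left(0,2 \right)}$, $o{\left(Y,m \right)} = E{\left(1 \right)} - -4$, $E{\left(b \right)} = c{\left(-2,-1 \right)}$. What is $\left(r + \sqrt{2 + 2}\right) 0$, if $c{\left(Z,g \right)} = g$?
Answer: $0$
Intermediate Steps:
$E{\left(b \right)} = -1$
$o{\left(Y,m \right)} = 3$ ($o{\left(Y,m \right)} = -1 - -4 = -1 + 4 = 3$)
$r = -15$ ($r = \left(-5\right) 3 = -15$)
$\left(r + \sqrt{2 + 2}\right) 0 = \left(-15 + \sqrt{2 + 2}\right) 0 = \left(-15 + \sqrt{4}\right) 0 = \left(-15 + 2\right) 0 = \left(-13\right) 0 = 0$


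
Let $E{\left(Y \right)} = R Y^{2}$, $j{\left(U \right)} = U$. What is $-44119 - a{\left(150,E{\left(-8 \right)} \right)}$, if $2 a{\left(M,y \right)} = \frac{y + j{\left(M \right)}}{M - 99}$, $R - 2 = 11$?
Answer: $- \frac{2250560}{51} \approx -44129.0$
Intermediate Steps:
$R = 13$ ($R = 2 + 11 = 13$)
$E{\left(Y \right)} = 13 Y^{2}$
$a{\left(M,y \right)} = \frac{M + y}{2 \left(-99 + M\right)}$ ($a{\left(M,y \right)} = \frac{\left(y + M\right) \frac{1}{M - 99}}{2} = \frac{\left(M + y\right) \frac{1}{-99 + M}}{2} = \frac{\frac{1}{-99 + M} \left(M + y\right)}{2} = \frac{M + y}{2 \left(-99 + M\right)}$)
$-44119 - a{\left(150,E{\left(-8 \right)} \right)} = -44119 - \frac{150 + 13 \left(-8\right)^{2}}{2 \left(-99 + 150\right)} = -44119 - \frac{150 + 13 \cdot 64}{2 \cdot 51} = -44119 - \frac{1}{2} \cdot \frac{1}{51} \left(150 + 832\right) = -44119 - \frac{1}{2} \cdot \frac{1}{51} \cdot 982 = -44119 - \frac{491}{51} = - \frac{2250560}{51}$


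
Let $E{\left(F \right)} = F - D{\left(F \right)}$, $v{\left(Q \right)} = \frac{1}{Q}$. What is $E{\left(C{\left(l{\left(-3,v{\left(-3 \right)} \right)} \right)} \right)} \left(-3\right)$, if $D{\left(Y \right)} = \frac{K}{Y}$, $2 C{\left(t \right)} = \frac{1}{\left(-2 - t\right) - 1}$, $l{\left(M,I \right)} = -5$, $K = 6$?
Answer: $\frac{285}{4} \approx 71.25$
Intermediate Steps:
$C{\left(t \right)} = \frac{1}{2 \left(-3 - t\right)}$ ($C{\left(t \right)} = \frac{1}{2 \left(\left(-2 - t\right) - 1\right)} = \frac{1}{2 \left(-3 - t\right)}$)
$D{\left(Y \right)} = \frac{6}{Y}$
$E{\left(F \right)} = F - \frac{6}{F}$
$E{\left(C{\left(l{\left(-3,v{\left(-3 \right)} \right)} \right)} \right)} \left(-3\right) = \left(- \frac{1}{6 + 2 \left(-5\right)} - \frac{6}{\left(-1\right) \frac{1}{6 + 2 \left(-5\right)}}\right) \left(-3\right) = \left(- \frac{1}{6 - 10} - \frac{6}{\left(-1\right) \frac{1}{6 - 10}}\right) \left(-3\right) = \left(- \frac{1}{-4} - \frac{6}{\left(-1\right) \frac{1}{-4}}\right) \left(-3\right) = \left(\left(-1\right) \left(- \frac{1}{4}\right) - \frac{6}{\left(-1\right) \left(- \frac{1}{4}\right)}\right) \left(-3\right) = \left(\frac{1}{4} - 6 \frac{1}{\frac{1}{4}}\right) \left(-3\right) = \left(\frac{1}{4} - 24\right) \left(-3\right) = \left(- \frac{95}{4}\right) \left(-3\right) = \frac{285}{4}$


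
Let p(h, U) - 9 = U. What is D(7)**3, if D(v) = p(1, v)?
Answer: 4096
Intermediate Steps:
p(h, U) = 9 + U
D(v) = 9 + v
D(7)**3 = (9 + 7)**3 = 16**3 = 4096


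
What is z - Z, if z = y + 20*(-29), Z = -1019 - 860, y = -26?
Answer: 1273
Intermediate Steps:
Z = -1879
z = -606 (z = -26 + 20*(-29) = -26 - 580 = -606)
z - Z = -606 - 1*(-1879) = -606 + 1879 = 1273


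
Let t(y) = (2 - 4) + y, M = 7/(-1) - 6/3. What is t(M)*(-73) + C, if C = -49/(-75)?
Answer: 60274/75 ≈ 803.65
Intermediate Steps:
C = 49/75 (C = -49*(-1/75) = 49/75 ≈ 0.65333)
M = -9 (M = 7*(-1) - 6*1/3 = -7 - 2 = -9)
t(y) = -2 + y
t(M)*(-73) + C = (-2 - 9)*(-73) + 49/75 = -11*(-73) + 49/75 = 803 + 49/75 = 60274/75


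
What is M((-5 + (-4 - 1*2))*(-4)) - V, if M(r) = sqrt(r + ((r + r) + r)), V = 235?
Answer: -235 + 4*sqrt(11) ≈ -221.73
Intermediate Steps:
M(r) = 2*sqrt(r) (M(r) = sqrt(r + (2*r + r)) = sqrt(r + 3*r) = sqrt(4*r) = 2*sqrt(r))
M((-5 + (-4 - 1*2))*(-4)) - V = 2*sqrt((-5 + (-4 - 1*2))*(-4)) - 1*235 = 2*sqrt((-5 + (-4 - 2))*(-4)) - 235 = 2*sqrt((-5 - 6)*(-4)) - 235 = 2*sqrt(-11*(-4)) - 235 = 2*sqrt(44) - 235 = 2*(2*sqrt(11)) - 235 = 4*sqrt(11) - 235 = -235 + 4*sqrt(11)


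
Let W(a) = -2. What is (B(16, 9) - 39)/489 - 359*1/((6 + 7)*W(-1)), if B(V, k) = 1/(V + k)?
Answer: 4363451/317850 ≈ 13.728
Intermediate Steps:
(B(16, 9) - 39)/489 - 359*1/((6 + 7)*W(-1)) = (1/(16 + 9) - 39)/489 - 359*(-1/(2*(6 + 7))) = (1/25 - 39)*(1/489) - 359/((-2*13)) = (1/25 - 39)*(1/489) - 359/(-26) = -974/25*1/489 - 359*(-1/26) = -974/12225 + 359/26 = 4363451/317850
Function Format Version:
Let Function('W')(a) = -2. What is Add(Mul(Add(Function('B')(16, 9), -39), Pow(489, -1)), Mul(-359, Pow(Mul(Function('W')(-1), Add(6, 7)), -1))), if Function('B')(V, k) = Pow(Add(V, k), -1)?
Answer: Rational(4363451, 317850) ≈ 13.728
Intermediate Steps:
Add(Mul(Add(Function('B')(16, 9), -39), Pow(489, -1)), Mul(-359, Pow(Mul(Function('W')(-1), Add(6, 7)), -1))) = Add(Mul(Add(Pow(Add(16, 9), -1), -39), Pow(489, -1)), Mul(-359, Pow(Mul(-2, Add(6, 7)), -1))) = Add(Mul(Add(Pow(25, -1), -39), Rational(1, 489)), Mul(-359, Pow(Mul(-2, 13), -1))) = Add(Mul(Add(Rational(1, 25), -39), Rational(1, 489)), Mul(-359, Pow(-26, -1))) = Add(Mul(Rational(-974, 25), Rational(1, 489)), Mul(-359, Rational(-1, 26))) = Add(Rational(-974, 12225), Rational(359, 26)) = Rational(4363451, 317850)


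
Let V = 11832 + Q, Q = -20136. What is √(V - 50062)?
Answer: I*√58366 ≈ 241.59*I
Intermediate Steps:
V = -8304 (V = 11832 - 20136 = -8304)
√(V - 50062) = √(-8304 - 50062) = √(-58366) = I*√58366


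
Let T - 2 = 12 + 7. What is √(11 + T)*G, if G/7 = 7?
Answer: 196*√2 ≈ 277.19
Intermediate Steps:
T = 21 (T = 2 + (12 + 7) = 2 + 19 = 21)
G = 49 (G = 7*7 = 49)
√(11 + T)*G = √(11 + 21)*49 = √32*49 = (4*√2)*49 = 196*√2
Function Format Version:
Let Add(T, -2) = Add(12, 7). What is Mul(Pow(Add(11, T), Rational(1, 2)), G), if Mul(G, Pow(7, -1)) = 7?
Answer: Mul(196, Pow(2, Rational(1, 2))) ≈ 277.19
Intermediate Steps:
T = 21 (T = Add(2, Add(12, 7)) = Add(2, 19) = 21)
G = 49 (G = Mul(7, 7) = 49)
Mul(Pow(Add(11, T), Rational(1, 2)), G) = Mul(Pow(Add(11, 21), Rational(1, 2)), 49) = Mul(Pow(32, Rational(1, 2)), 49) = Mul(Mul(4, Pow(2, Rational(1, 2))), 49) = Mul(196, Pow(2, Rational(1, 2)))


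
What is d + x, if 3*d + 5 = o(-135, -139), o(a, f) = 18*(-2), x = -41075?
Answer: -123266/3 ≈ -41089.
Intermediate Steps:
o(a, f) = -36
d = -41/3 (d = -5/3 + (1/3)*(-36) = -5/3 - 12 = -41/3 ≈ -13.667)
d + x = -41/3 - 41075 = -123266/3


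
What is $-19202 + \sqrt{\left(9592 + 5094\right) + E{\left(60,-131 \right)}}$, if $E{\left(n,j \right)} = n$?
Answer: $-19202 + \sqrt{14746} \approx -19081.0$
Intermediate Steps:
$-19202 + \sqrt{\left(9592 + 5094\right) + E{\left(60,-131 \right)}} = -19202 + \sqrt{\left(9592 + 5094\right) + 60} = -19202 + \sqrt{14686 + 60} = -19202 + \sqrt{14746}$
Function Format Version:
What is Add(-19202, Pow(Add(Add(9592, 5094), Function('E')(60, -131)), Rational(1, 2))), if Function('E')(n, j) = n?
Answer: Add(-19202, Pow(14746, Rational(1, 2))) ≈ -19081.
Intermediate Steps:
Add(-19202, Pow(Add(Add(9592, 5094), Function('E')(60, -131)), Rational(1, 2))) = Add(-19202, Pow(Add(Add(9592, 5094), 60), Rational(1, 2))) = Add(-19202, Pow(Add(14686, 60), Rational(1, 2))) = Add(-19202, Pow(14746, Rational(1, 2)))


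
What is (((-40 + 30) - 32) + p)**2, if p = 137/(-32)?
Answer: 2193361/1024 ≈ 2142.0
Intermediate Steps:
p = -137/32 (p = 137*(-1/32) = -137/32 ≈ -4.2813)
(((-40 + 30) - 32) + p)**2 = (((-40 + 30) - 32) - 137/32)**2 = ((-10 - 32) - 137/32)**2 = (-42 - 137/32)**2 = (-1481/32)**2 = 2193361/1024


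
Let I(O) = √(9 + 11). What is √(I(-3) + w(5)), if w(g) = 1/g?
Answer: √(5 + 50*√5)/5 ≈ 2.1615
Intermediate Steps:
I(O) = 2*√5 (I(O) = √20 = 2*√5)
√(I(-3) + w(5)) = √(2*√5 + 1/5) = √(2*√5 + ⅕) = √(⅕ + 2*√5)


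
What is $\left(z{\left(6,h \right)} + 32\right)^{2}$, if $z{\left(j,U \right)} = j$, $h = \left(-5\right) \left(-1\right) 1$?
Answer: $1444$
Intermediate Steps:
$h = 5$ ($h = 5 \cdot 1 = 5$)
$\left(z{\left(6,h \right)} + 32\right)^{2} = \left(6 + 32\right)^{2} = 38^{2} = 1444$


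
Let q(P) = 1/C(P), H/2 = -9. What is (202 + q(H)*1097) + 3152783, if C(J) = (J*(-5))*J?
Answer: 5107834603/1620 ≈ 3.1530e+6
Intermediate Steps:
C(J) = -5*J² (C(J) = (-5*J)*J = -5*J²)
H = -18 (H = 2*(-9) = -18)
q(P) = -1/(5*P²) (q(P) = 1/(-5*P²) = -1/(5*P²))
(202 + q(H)*1097) + 3152783 = (202 - ⅕/(-18)²*1097) + 3152783 = (202 - ⅕*1/324*1097) + 3152783 = (202 - 1/1620*1097) + 3152783 = (202 - 1097/1620) + 3152783 = 326143/1620 + 3152783 = 5107834603/1620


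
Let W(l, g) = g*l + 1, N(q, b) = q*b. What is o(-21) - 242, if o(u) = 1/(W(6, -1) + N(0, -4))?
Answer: -1211/5 ≈ -242.20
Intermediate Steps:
N(q, b) = b*q
W(l, g) = 1 + g*l
o(u) = -1/5 (o(u) = 1/((1 - 1*6) - 4*0) = 1/((1 - 6) + 0) = 1/(-5 + 0) = 1/(-5) = -1/5)
o(-21) - 242 = -1/5 - 242 = -1211/5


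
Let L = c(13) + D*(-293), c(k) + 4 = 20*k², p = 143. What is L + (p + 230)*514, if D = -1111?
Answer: 520621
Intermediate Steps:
c(k) = -4 + 20*k²
L = 328899 (L = (-4 + 20*13²) - 1111*(-293) = (-4 + 20*169) + 325523 = (-4 + 3380) + 325523 = 3376 + 325523 = 328899)
L + (p + 230)*514 = 328899 + (143 + 230)*514 = 328899 + 373*514 = 328899 + 191722 = 520621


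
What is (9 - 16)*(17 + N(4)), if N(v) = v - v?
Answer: -119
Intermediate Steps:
N(v) = 0
(9 - 16)*(17 + N(4)) = (9 - 16)*(17 + 0) = -7*17 = -119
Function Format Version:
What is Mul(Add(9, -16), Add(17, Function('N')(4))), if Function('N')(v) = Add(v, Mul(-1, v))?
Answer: -119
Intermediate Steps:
Function('N')(v) = 0
Mul(Add(9, -16), Add(17, Function('N')(4))) = Mul(Add(9, -16), Add(17, 0)) = Mul(-7, 17) = -119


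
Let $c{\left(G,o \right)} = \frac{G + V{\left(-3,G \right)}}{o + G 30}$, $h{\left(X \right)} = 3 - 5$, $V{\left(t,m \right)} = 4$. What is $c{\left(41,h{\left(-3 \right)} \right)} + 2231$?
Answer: $\frac{2739713}{1228} \approx 2231.0$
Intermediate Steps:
$h{\left(X \right)} = -2$ ($h{\left(X \right)} = 3 - 5 = -2$)
$c{\left(G,o \right)} = \frac{4 + G}{o + 30 G}$ ($c{\left(G,o \right)} = \frac{G + 4}{o + G 30} = \frac{4 + G}{o + 30 G}$)
$c{\left(41,h{\left(-3 \right)} \right)} + 2231 = \frac{4 + 41}{-2 + 30 \cdot 41} + 2231 = \frac{1}{-2 + 1230} \cdot 45 + 2231 = \frac{1}{1228} \cdot 45 + 2231 = \frac{45}{1228} + 2231 = \frac{2739713}{1228}$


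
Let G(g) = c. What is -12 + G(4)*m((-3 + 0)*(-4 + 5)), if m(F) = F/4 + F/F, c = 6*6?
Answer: -3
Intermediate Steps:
c = 36
G(g) = 36
m(F) = 1 + F/4 (m(F) = F*(1/4) + 1 = F/4 + 1 = 1 + F/4)
-12 + G(4)*m((-3 + 0)*(-4 + 5)) = -12 + 36*(1 + ((-3 + 0)*(-4 + 5))/4) = -12 + 36*(1 + (-3*1)/4) = -12 + 36*(1 + (1/4)*(-3)) = -12 + 36*(1 - 3/4) = -12 + 36*(1/4) = -12 + 9 = -3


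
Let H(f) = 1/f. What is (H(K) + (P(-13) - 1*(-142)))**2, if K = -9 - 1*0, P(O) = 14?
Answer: 1968409/81 ≈ 24301.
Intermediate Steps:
K = -9 (K = -9 + 0 = -9)
(H(K) + (P(-13) - 1*(-142)))**2 = (1/(-9) + (14 - 1*(-142)))**2 = (-1/9 + (14 + 142))**2 = (-1/9 + 156)**2 = (1403/9)**2 = 1968409/81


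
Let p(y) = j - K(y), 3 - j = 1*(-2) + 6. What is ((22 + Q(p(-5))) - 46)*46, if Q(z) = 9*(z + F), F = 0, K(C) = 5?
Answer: -3588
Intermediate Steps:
j = -1 (j = 3 - (1*(-2) + 6) = 3 - (-2 + 6) = 3 - 1*4 = 3 - 4 = -1)
p(y) = -6 (p(y) = -1 - 1*5 = -1 - 5 = -6)
Q(z) = 9*z (Q(z) = 9*(z + 0) = 9*z)
((22 + Q(p(-5))) - 46)*46 = ((22 + 9*(-6)) - 46)*46 = ((22 - 54) - 46)*46 = (-32 - 46)*46 = -78*46 = -3588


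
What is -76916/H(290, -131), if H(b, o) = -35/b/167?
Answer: 106429768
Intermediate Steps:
H(b, o) = -35/(167*b) (H(b, o) = -35/b*(1/167) = -35/(167*b))
-76916/H(290, -131) = -76916/((-35/167/290)) = -76916/((-35/167*1/290)) = -76916/(-7/9686) = -76916*(-9686/7) = 106429768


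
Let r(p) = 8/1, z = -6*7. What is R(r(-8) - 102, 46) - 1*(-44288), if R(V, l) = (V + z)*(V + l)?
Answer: 50816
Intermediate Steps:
z = -42
r(p) = 8 (r(p) = 8*1 = 8)
R(V, l) = (-42 + V)*(V + l) (R(V, l) = (V - 42)*(V + l) = (-42 + V)*(V + l))
R(r(-8) - 102, 46) - 1*(-44288) = ((8 - 102)**2 - 42*(8 - 102) - 42*46 + (8 - 102)*46) - 1*(-44288) = ((-94)**2 - 42*(-94) - 1932 - 94*46) + 44288 = (8836 + 3948 - 1932 - 4324) + 44288 = 6528 + 44288 = 50816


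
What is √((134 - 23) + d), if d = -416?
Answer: I*√305 ≈ 17.464*I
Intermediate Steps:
√((134 - 23) + d) = √((134 - 23) - 416) = √(111 - 416) = √(-305) = I*√305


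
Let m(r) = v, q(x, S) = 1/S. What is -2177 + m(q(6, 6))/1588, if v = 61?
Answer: -3457015/1588 ≈ -2177.0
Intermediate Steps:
m(r) = 61
-2177 + m(q(6, 6))/1588 = -2177 + 61/1588 = -3457015/1588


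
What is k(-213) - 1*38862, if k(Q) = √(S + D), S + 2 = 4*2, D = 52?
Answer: -38862 + √58 ≈ -38854.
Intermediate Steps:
S = 6 (S = -2 + 4*2 = -2 + 8 = 6)
k(Q) = √58 (k(Q) = √(6 + 52) = √58)
k(-213) - 1*38862 = √58 - 1*38862 = √58 - 38862 = -38862 + √58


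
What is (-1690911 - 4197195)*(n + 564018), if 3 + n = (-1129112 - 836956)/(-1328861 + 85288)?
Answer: -4129892769265660278/1243573 ≈ -3.3210e+12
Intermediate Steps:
n = -1764651/1243573 (n = -3 + (-1129112 - 836956)/(-1328861 + 85288) = -3 - 1966068/(-1243573) = -3 - 1966068*(-1/1243573) = -3 + 1966068/1243573 = -1764651/1243573 ≈ -1.4190)
(-1690911 - 4197195)*(n + 564018) = (-1690911 - 4197195)*(-1764651/1243573 + 564018) = -5888106*701395791663/1243573 = -4129892769265660278/1243573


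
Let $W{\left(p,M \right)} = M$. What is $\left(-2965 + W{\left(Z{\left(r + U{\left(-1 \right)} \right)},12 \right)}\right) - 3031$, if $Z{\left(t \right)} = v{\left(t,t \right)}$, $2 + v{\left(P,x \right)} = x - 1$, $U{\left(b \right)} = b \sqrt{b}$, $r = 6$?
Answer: $-5984$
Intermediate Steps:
$U{\left(b \right)} = b^{\frac{3}{2}}$
$v{\left(P,x \right)} = -3 + x$ ($v{\left(P,x \right)} = -2 + \left(x - 1\right) = -2 + \left(-1 + x\right) = -3 + x$)
$Z{\left(t \right)} = -3 + t$
$\left(-2965 + W{\left(Z{\left(r + U{\left(-1 \right)} \right)},12 \right)}\right) - 3031 = \left(-2965 + 12\right) - 3031 = -2953 - 3031 = -5984$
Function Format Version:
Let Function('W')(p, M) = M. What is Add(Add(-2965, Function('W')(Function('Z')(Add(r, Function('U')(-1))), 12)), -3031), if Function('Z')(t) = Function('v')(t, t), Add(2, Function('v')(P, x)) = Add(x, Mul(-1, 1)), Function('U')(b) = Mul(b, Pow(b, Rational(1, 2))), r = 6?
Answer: -5984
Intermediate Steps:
Function('U')(b) = Pow(b, Rational(3, 2))
Function('v')(P, x) = Add(-3, x) (Function('v')(P, x) = Add(-2, Add(x, Mul(-1, 1))) = Add(-2, Add(x, -1)) = Add(-2, Add(-1, x)) = Add(-3, x))
Function('Z')(t) = Add(-3, t)
Add(Add(-2965, Function('W')(Function('Z')(Add(r, Function('U')(-1))), 12)), -3031) = Add(Add(-2965, 12), -3031) = Add(-2953, -3031) = -5984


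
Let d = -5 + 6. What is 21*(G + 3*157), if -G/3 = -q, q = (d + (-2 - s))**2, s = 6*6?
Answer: 96138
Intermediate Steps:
s = 36
d = 1
q = 1369 (q = (1 + (-2 - 1*36))**2 = (1 + (-2 - 36))**2 = (1 - 38)**2 = (-37)**2 = 1369)
G = 4107 (G = -(-3)*1369 = -3*(-1369) = 4107)
21*(G + 3*157) = 21*(4107 + 3*157) = 21*(4107 + 471) = 21*4578 = 96138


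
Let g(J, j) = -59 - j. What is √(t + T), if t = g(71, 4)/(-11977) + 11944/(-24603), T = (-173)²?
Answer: 10*√152355229953726/713487 ≈ 173.00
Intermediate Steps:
T = 29929
t = -342623/713487 (t = (-59 - 1*4)/(-11977) + 11944/(-24603) = (-59 - 4)*(-1/11977) + 11944*(-1/24603) = -63*(-1/11977) - 11944/24603 = 9/1711 - 11944/24603 = -342623/713487 ≈ -0.48021)
√(t + T) = √(-342623/713487 + 29929) = √(21353609800/713487) = 10*√152355229953726/713487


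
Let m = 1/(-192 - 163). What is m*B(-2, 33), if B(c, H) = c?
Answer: 2/355 ≈ 0.0056338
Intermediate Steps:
m = -1/355 (m = 1/(-355) = -1/355 ≈ -0.0028169)
m*B(-2, 33) = -1/355*(-2) = 2/355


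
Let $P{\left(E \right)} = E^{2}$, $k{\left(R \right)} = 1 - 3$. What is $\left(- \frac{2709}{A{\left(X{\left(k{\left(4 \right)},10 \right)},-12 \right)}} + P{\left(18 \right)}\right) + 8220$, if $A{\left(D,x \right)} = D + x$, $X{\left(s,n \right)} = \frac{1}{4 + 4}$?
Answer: $\frac{833352}{95} \approx 8772.1$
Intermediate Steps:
$k{\left(R \right)} = -2$ ($k{\left(R \right)} = 1 - 3 = -2$)
$X{\left(s,n \right)} = \frac{1}{8}$
$\left(- \frac{2709}{A{\left(X{\left(k{\left(4 \right)},10 \right)},-12 \right)}} + P{\left(18 \right)}\right) + 8220 = \left(- \frac{2709}{\frac{1}{8} - 12} + 18^{2}\right) + 8220 = \left(- \frac{2709}{- \frac{95}{8}} + 324\right) + 8220 = \left(\left(-2709\right) \left(- \frac{8}{95}\right) + 324\right) + 8220 = \left(\frac{21672}{95} + 324\right) + 8220 = \frac{52452}{95} + 8220 = \frac{833352}{95}$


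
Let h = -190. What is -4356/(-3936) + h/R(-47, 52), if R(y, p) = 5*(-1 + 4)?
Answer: -11375/984 ≈ -11.560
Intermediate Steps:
R(y, p) = 15 (R(y, p) = 5*3 = 15)
-4356/(-3936) + h/R(-47, 52) = -4356/(-3936) - 190/15 = -4356*(-1/3936) - 190*1/15 = 363/328 - 38/3 = -11375/984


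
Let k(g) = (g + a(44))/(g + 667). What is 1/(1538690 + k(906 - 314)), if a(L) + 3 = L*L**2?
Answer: 1259/1937296483 ≈ 6.4987e-7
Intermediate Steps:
a(L) = -3 + L**3 (a(L) = -3 + L*L**2 = -3 + L**3)
k(g) = (85181 + g)/(667 + g) (k(g) = (g + (-3 + 44**3))/(g + 667) = (g + (-3 + 85184))/(667 + g) = (g + 85181)/(667 + g) = (85181 + g)/(667 + g))
1/(1538690 + k(906 - 314)) = 1/(1538690 + (85181 + (906 - 314))/(667 + (906 - 314))) = 1/(1538690 + (85181 + 592)/(667 + 592)) = 1/(1538690 + 85773/1259) = 1/(1937296483/1259) = 1259/1937296483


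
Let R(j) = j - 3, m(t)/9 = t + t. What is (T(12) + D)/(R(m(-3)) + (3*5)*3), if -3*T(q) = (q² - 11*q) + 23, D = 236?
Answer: -673/36 ≈ -18.694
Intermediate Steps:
m(t) = 18*t (m(t) = 9*(t + t) = 9*(2*t) = 18*t)
T(q) = -23/3 - q²/3 + 11*q/3 (T(q) = -((q² - 11*q) + 23)/3 = -(23 + q² - 11*q)/3 = -23/3 - q²/3 + 11*q/3)
R(j) = -3 + j
(T(12) + D)/(R(m(-3)) + (3*5)*3) = ((-23/3 - ⅓*12² + (11/3)*12) + 236)/((-3 + 18*(-3)) + (3*5)*3) = ((-23/3 - ⅓*144 + 44) + 236)/((-3 - 54) + 15*3) = ((-23/3 - 48 + 44) + 236)/(-57 + 45) = (-35/3 + 236)/(-12) = (673/3)*(-1/12) = -673/36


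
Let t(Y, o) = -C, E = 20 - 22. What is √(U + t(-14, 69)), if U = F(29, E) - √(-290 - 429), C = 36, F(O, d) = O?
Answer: √(-7 - I*√719) ≈ 3.2181 - 4.1661*I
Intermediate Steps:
E = -2
t(Y, o) = -36 (t(Y, o) = -1*36 = -36)
U = 29 - I*√719 (U = 29 - √(-290 - 429) = 29 - √(-719) = 29 - I*√719 ≈ 29.0 - 26.814*I)
√(U + t(-14, 69)) = √((29 - I*√719) - 36) = √(-7 - I*√719)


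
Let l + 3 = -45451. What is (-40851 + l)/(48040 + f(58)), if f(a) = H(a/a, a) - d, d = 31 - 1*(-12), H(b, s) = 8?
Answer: -17261/9601 ≈ -1.7978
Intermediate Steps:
l = -45454 (l = -3 - 45451 = -45454)
d = 43 (d = 31 + 12 = 43)
f(a) = -35 (f(a) = 8 - 1*43 = 8 - 43 = -35)
(-40851 + l)/(48040 + f(58)) = (-40851 - 45454)/(48040 - 35) = -86305/48005 = -86305*1/48005 = -17261/9601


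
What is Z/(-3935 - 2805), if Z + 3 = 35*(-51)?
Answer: 447/1685 ≈ 0.26528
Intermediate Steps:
Z = -1788 (Z = -3 + 35*(-51) = -3 - 1785 = -1788)
Z/(-3935 - 2805) = -1788/(-3935 - 2805) = -1788/(-6740) = -1788*(-1/6740) = 447/1685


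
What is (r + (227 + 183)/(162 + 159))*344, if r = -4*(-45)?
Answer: 20017360/321 ≈ 62359.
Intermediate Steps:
r = 180
(r + (227 + 183)/(162 + 159))*344 = (180 + (227 + 183)/(162 + 159))*344 = (180 + 410/321)*344 = (58190/321)*344 = 20017360/321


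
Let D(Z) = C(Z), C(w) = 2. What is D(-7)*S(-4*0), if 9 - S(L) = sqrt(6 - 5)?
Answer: 16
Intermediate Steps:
S(L) = 8 (S(L) = 9 - sqrt(6 - 5) = 9 - sqrt(1) = 9 - 1*1 = 9 - 1 = 8)
D(Z) = 2
D(-7)*S(-4*0) = 2*8 = 16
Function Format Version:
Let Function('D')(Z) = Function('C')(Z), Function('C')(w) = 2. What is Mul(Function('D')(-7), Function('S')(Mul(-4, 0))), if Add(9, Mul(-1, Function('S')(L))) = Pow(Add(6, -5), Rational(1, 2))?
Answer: 16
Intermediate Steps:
Function('S')(L) = 8 (Function('S')(L) = Add(9, Mul(-1, Pow(Add(6, -5), Rational(1, 2)))) = Add(9, Mul(-1, Pow(1, Rational(1, 2)))) = Add(9, Mul(-1, 1)) = Add(9, -1) = 8)
Function('D')(Z) = 2
Mul(Function('D')(-7), Function('S')(Mul(-4, 0))) = Mul(2, 8) = 16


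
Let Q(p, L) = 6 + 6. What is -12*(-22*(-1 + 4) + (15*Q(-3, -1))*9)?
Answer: -18648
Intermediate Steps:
Q(p, L) = 12
-12*(-22*(-1 + 4) + (15*Q(-3, -1))*9) = -12*(-22*(-1 + 4) + (15*12)*9) = -12*(-22*3 + 180*9) = -12*(-66 + 1620) = -12*1554 = -18648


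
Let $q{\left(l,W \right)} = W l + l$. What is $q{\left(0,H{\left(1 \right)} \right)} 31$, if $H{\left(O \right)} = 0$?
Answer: $0$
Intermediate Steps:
$q{\left(l,W \right)} = l + W l$
$q{\left(0,H{\left(1 \right)} \right)} 31 = 0 \left(1 + 0\right) 31 = 0 \cdot 1 \cdot 31 = 0 \cdot 31 = 0$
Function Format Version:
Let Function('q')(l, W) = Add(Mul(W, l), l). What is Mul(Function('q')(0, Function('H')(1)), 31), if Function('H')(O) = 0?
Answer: 0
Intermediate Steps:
Function('q')(l, W) = Add(l, Mul(W, l))
Mul(Function('q')(0, Function('H')(1)), 31) = Mul(Mul(0, Add(1, 0)), 31) = Mul(Mul(0, 1), 31) = Mul(0, 31) = 0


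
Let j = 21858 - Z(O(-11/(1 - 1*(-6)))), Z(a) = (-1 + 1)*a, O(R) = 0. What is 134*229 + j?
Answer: 52544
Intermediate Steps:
Z(a) = 0 (Z(a) = 0*a = 0)
j = 21858 (j = 21858 - 1*0 = 21858 + 0 = 21858)
134*229 + j = 134*229 + 21858 = 30686 + 21858 = 52544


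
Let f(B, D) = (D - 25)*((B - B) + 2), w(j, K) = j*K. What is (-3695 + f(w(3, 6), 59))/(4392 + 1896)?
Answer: -1209/2096 ≈ -0.57681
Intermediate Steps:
w(j, K) = K*j
f(B, D) = -50 + 2*D (f(B, D) = (-25 + D)*(0 + 2) = (-25 + D)*2 = -50 + 2*D)
(-3695 + f(w(3, 6), 59))/(4392 + 1896) = (-3695 + (-50 + 2*59))/(4392 + 1896) = (-3695 + (-50 + 118))/6288 = (-3695 + 68)*(1/6288) = -3627*1/6288 = -1209/2096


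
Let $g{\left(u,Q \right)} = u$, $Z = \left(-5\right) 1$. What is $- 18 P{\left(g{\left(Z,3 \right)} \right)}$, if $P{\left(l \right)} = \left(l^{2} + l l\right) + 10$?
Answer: $-1080$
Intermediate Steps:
$Z = -5$
$P{\left(l \right)} = 10 + 2 l^{2}$ ($P{\left(l \right)} = \left(l^{2} + l^{2}\right) + 10 = 2 l^{2} + 10 = 10 + 2 l^{2}$)
$- 18 P{\left(g{\left(Z,3 \right)} \right)} = - 18 \left(10 + 2 \left(-5\right)^{2}\right) = - 18 \left(10 + 2 \cdot 25\right) = - 18 \left(10 + 50\right) = \left(-18\right) 60 = -1080$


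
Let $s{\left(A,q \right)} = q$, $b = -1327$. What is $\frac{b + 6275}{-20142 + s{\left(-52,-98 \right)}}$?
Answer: $- \frac{1237}{5060} \approx -0.24447$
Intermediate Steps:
$\frac{b + 6275}{-20142 + s{\left(-52,-98 \right)}} = \frac{-1327 + 6275}{-20142 - 98} = \frac{4948}{-20240} = 4948 \left(- \frac{1}{20240}\right) = - \frac{1237}{5060}$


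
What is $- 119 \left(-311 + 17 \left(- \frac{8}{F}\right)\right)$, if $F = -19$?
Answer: $\frac{686987}{19} \approx 36157.0$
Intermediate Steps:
$- 119 \left(-311 + 17 \left(- \frac{8}{F}\right)\right) = - 119 \left(-311 + 17 \left(- \frac{8}{-19}\right)\right) = - 119 \left(-311 + 17 \left(\left(-8\right) \left(- \frac{1}{19}\right)\right)\right) = - 119 \left(-311 + 17 \cdot \frac{8}{19}\right) = - 119 \left(-311 + \frac{136}{19}\right) = \left(-119\right) \left(- \frac{5773}{19}\right) = \frac{686987}{19}$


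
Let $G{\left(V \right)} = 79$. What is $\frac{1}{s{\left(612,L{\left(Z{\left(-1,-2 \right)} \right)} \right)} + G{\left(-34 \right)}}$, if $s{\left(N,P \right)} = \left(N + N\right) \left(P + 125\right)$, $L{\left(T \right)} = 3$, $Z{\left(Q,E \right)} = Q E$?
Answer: $\frac{1}{156751} \approx 6.3795 \cdot 10^{-6}$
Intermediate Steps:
$Z{\left(Q,E \right)} = E Q$
$s{\left(N,P \right)} = 2 N \left(125 + P\right)$
$\frac{1}{s{\left(612,L{\left(Z{\left(-1,-2 \right)} \right)} \right)} + G{\left(-34 \right)}} = \frac{1}{2 \cdot 612 \left(125 + 3\right) + 79} = \frac{1}{2 \cdot 612 \cdot 128 + 79} = \frac{1}{156672 + 79} = \frac{1}{156751}$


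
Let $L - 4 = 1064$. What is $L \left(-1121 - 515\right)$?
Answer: $-1747248$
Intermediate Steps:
$L = 1068$ ($L = 4 + 1064 = 1068$)
$L \left(-1121 - 515\right) = 1068 \left(-1121 - 515\right) = 1068 \left(-1636\right) = -1747248$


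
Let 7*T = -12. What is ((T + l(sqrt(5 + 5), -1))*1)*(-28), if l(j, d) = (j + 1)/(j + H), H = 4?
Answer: 76 - 14*sqrt(10) ≈ 31.728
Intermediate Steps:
l(j, d) = (1 + j)/(4 + j) (l(j, d) = (j + 1)/(j + 4) = (1 + j)/(4 + j))
T = -12/7 (T = (1/7)*(-12) = -12/7 ≈ -1.7143)
((T + l(sqrt(5 + 5), -1))*1)*(-28) = ((-12/7 + (1 + sqrt(5 + 5))/(4 + sqrt(5 + 5)))*1)*(-28) = ((-12/7 + (1 + sqrt(10))/(4 + sqrt(10)))*1)*(-28) = (-12/7 + (1 + sqrt(10))/(4 + sqrt(10)))*(-28) = 48 - 28*(1 + sqrt(10))/(4 + sqrt(10))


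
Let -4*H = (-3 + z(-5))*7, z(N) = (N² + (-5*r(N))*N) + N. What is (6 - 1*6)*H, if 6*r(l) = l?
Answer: 0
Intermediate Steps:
r(l) = l/6
z(N) = N + N²/6 (z(N) = (N² + (-5*N/6)*N) + N = (N² - 5*N²/6) + N = N²/6 + N = N + N²/6)
H = 161/24 (H = -(-3 + (⅙)*(-5)*(6 - 5))*7/4 = -(-3 + (⅙)*(-5)*1)*7/4 = -(-3 - ⅚)*7/4 = -(-23)*7/24 = -¼*(-161/6) = 161/24 ≈ 6.7083)
(6 - 1*6)*H = (6 - 1*6)*(161/24) = (6 - 6)*(161/24) = 0*(161/24) = 0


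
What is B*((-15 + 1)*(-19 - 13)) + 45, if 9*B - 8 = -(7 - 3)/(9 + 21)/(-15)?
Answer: 898421/2025 ≈ 443.66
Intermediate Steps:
B = 1802/2025 (B = 8/9 + (-(7 - 3)/(9 + 21)/(-15))/9 = 8/9 + (-4/30*(-1)/15)/9 = 8/9 + (-4*(1/30)*(-1)/15)/9 = 8/9 + (-2*(-1)/(15*15))/9 = 8/9 + (-1*(-2/225))/9 = 8/9 + (1/9)*(2/225) = 8/9 + 2/2025 = 1802/2025 ≈ 0.88988)
B*((-15 + 1)*(-19 - 13)) + 45 = 1802*((-15 + 1)*(-19 - 13))/2025 + 45 = 1802*(-14*(-32))/2025 + 45 = (1802/2025)*448 + 45 = 807296/2025 + 45 = 898421/2025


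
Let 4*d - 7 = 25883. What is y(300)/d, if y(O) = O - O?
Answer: 0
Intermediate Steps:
d = 12945/2 (d = 7/4 + (¼)*25883 = 7/4 + 25883/4 = 12945/2 ≈ 6472.5)
y(O) = 0
y(300)/d = 0/(12945/2) = 0*(2/12945) = 0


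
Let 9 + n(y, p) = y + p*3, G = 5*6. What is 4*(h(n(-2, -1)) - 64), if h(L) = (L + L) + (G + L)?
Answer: -304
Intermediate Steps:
G = 30
n(y, p) = -9 + y + 3*p (n(y, p) = -9 + (y + p*3) = -9 + (y + 3*p) = -9 + y + 3*p)
h(L) = 30 + 3*L (h(L) = (L + L) + (30 + L) = 2*L + (30 + L) = 30 + 3*L)
4*(h(n(-2, -1)) - 64) = 4*((30 + 3*(-9 - 2 + 3*(-1))) - 64) = 4*((30 + 3*(-9 - 2 - 3)) - 64) = 4*((30 + 3*(-14)) - 64) = 4*((30 - 42) - 64) = 4*(-12 - 64) = 4*(-76) = -304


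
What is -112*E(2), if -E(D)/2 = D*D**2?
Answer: 1792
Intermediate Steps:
E(D) = -2*D**3 (E(D) = -2*D*D**2 = -2*D**3)
-112*E(2) = -(-224)*2**3 = -(-224)*8 = -112*(-16) = 1792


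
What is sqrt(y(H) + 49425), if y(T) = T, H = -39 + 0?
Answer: sqrt(49386) ≈ 222.23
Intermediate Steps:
H = -39
sqrt(y(H) + 49425) = sqrt(-39 + 49425) = sqrt(49386)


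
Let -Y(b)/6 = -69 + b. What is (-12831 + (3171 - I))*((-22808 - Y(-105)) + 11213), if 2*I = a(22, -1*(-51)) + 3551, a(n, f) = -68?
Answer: 288207117/2 ≈ 1.4410e+8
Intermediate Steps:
Y(b) = 414 - 6*b (Y(b) = -6*(-69 + b) = 414 - 6*b)
I = 3483/2 (I = (-68 + 3551)/2 = (½)*3483 = 3483/2 ≈ 1741.5)
(-12831 + (3171 - I))*((-22808 - Y(-105)) + 11213) = (-12831 + (3171 - 1*3483/2))*((-22808 - (414 - 6*(-105))) + 11213) = (-12831 + (3171 - 3483/2))*((-22808 - (414 + 630)) + 11213) = (-12831 + 2859/2)*((-22808 - 1*1044) + 11213) = -22803*((-22808 - 1044) + 11213)/2 = -22803*(-23852 + 11213)/2 = -22803/2*(-12639) = 288207117/2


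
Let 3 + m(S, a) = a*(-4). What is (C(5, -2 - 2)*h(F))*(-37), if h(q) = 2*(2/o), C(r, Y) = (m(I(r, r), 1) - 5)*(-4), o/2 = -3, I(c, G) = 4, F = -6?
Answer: 1184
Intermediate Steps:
m(S, a) = -3 - 4*a (m(S, a) = -3 + a*(-4) = -3 - 4*a)
o = -6 (o = 2*(-3) = -6)
C(r, Y) = 48 (C(r, Y) = ((-3 - 4*1) - 5)*(-4) = ((-3 - 4) - 5)*(-4) = (-7 - 5)*(-4) = -12*(-4) = 48)
h(q) = -2/3 (h(q) = 2*(2/(-6)) = 2*(2*(-1/6)) = 2*(-1/3) = -2/3)
(C(5, -2 - 2)*h(F))*(-37) = (48*(-2/3))*(-37) = -32*(-37) = 1184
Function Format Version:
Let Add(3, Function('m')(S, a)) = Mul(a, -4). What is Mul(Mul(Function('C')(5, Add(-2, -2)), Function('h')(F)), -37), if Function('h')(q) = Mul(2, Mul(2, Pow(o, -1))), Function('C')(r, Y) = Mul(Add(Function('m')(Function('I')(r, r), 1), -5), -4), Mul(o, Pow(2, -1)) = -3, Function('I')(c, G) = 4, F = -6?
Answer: 1184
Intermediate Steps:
Function('m')(S, a) = Add(-3, Mul(-4, a)) (Function('m')(S, a) = Add(-3, Mul(a, -4)) = Add(-3, Mul(-4, a)))
o = -6 (o = Mul(2, -3) = -6)
Function('C')(r, Y) = 48 (Function('C')(r, Y) = Mul(Add(Add(-3, Mul(-4, 1)), -5), -4) = Mul(Add(Add(-3, -4), -5), -4) = Mul(Add(-7, -5), -4) = Mul(-12, -4) = 48)
Function('h')(q) = Rational(-2, 3) (Function('h')(q) = Mul(2, Mul(2, Pow(-6, -1))) = Mul(2, Mul(2, Rational(-1, 6))) = Mul(2, Rational(-1, 3)) = Rational(-2, 3))
Mul(Mul(Function('C')(5, Add(-2, -2)), Function('h')(F)), -37) = Mul(Mul(48, Rational(-2, 3)), -37) = Mul(-32, -37) = 1184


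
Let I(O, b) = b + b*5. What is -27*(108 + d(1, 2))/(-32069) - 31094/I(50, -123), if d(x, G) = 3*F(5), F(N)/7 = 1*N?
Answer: 500698862/11833461 ≈ 42.312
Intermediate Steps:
F(N) = 7*N (F(N) = 7*(1*N) = 7*N)
d(x, G) = 105 (d(x, G) = 3*(7*5) = 3*35 = 105)
I(O, b) = 6*b (I(O, b) = b + 5*b = 6*b)
-27*(108 + d(1, 2))/(-32069) - 31094/I(50, -123) = -27*(108 + 105)/(-32069) - 31094/(6*(-123)) = -27*213*(-1/32069) - 31094/(-738) = -5751*(-1/32069) - 31094*(-1/738) = 5751/32069 + 15547/369 = 500698862/11833461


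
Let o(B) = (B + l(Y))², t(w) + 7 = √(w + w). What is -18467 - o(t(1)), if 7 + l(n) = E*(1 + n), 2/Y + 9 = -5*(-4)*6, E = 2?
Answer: -229320133/12321 + 2656*√2/111 ≈ -18578.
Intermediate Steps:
t(w) = -7 + √2*√w (t(w) = -7 + √(w + w) = -7 + √(2*w) = -7 + √2*√w)
Y = 2/111 (Y = 2/(-9 - 5*(-4)*6) = 2/(-9 + 20*6) = 2/(-9 + 120) = 2/111 ≈ 0.018018)
l(n) = -5 + 2*n (l(n) = -7 + 2*(1 + n) = -7 + (2 + 2*n) = -5 + 2*n)
o(B) = (-551/111 + B)² (o(B) = (B + (-5 + 2*(2/111)))² = (B + (-5 + 4/111))² = (B - 551/111)² = (-551/111 + B)²)
-18467 - o(t(1)) = -18467 - (-551 + 111*(-7 + √2*√1))²/12321 = -18467 - (-551 + 111*(-7 + √2*1))²/12321 = -18467 - (-551 + 111*(-7 + √2))²/12321 = -18467 - (-551 + (-777 + 111*√2))²/12321 = -18467 - (-1328 + 111*√2)²/12321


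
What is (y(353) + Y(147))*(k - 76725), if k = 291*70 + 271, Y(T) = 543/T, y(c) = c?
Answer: -140033736/7 ≈ -2.0005e+7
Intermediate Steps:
k = 20641 (k = 20370 + 271 = 20641)
(y(353) + Y(147))*(k - 76725) = (353 + 543/147)*(20641 - 76725) = (353 + 543*(1/147))*(-56084) = (353 + 181/49)*(-56084) = (17478/49)*(-56084) = -140033736/7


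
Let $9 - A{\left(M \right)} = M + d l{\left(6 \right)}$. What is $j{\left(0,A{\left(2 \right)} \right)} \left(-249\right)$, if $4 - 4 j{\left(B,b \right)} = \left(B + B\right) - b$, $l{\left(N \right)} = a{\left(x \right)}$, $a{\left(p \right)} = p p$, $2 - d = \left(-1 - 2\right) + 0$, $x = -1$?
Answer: $- \frac{747}{2} \approx -373.5$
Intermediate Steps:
$d = 5$ ($d = 2 - \left(\left(-1 - 2\right) + 0\right) = 2 - \left(-3 + 0\right) = 2 - -3 = 2 + 3 = 5$)
$a{\left(p \right)} = p^{2}$
$l{\left(N \right)} = 1$ ($l{\left(N \right)} = \left(-1\right)^{2} = 1$)
$A{\left(M \right)} = 4 - M$ ($A{\left(M \right)} = 9 - \left(M + 5 \cdot 1\right) = 9 - \left(M + 5\right) = 9 - \left(5 + M\right) = 4 - M$)
$j{\left(B,b \right)} = 1 - \frac{B}{2} + \frac{b}{4}$ ($j{\left(B,b \right)} = 1 - \frac{\left(B + B\right) - b}{4} = 1 - \frac{2 B - b}{4} = 1 - \frac{- b + 2 B}{4} = 1 - \left(\frac{B}{2} - \frac{b}{4}\right) = 1 - \frac{B}{2} + \frac{b}{4}$)
$j{\left(0,A{\left(2 \right)} \right)} \left(-249\right) = \left(1 - 0 + \frac{4 - 2}{4}\right) \left(-249\right) = \left(1 + 0 + \frac{4 - 2}{4}\right) \left(-249\right) = \left(1 + 0 + \frac{1}{4} \cdot 2\right) \left(-249\right) = \left(1 + 0 + \frac{1}{2}\right) \left(-249\right) = \frac{3}{2} \left(-249\right) = - \frac{747}{2}$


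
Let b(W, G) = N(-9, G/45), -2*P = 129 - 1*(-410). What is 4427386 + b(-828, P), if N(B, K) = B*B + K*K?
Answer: 35862773221/8100 ≈ 4.4275e+6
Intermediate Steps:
P = -539/2 (P = -(129 - 1*(-410))/2 = -(129 + 410)/2 = -½*539 = -539/2 ≈ -269.50)
N(B, K) = B² + K²
b(W, G) = 81 + G²/2025 (b(W, G) = (-9)² + (G/45)² = 81 + (G*(1/45))² = 81 + (G/45)² = 81 + G²/2025)
4427386 + b(-828, P) = 4427386 + (81 + (-539/2)²/2025) = 4427386 + (81 + (1/2025)*(290521/4)) = 4427386 + (81 + 290521/8100) = 4427386 + 946621/8100 = 35862773221/8100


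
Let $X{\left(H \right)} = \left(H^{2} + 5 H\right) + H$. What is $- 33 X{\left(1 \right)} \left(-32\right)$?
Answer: $7392$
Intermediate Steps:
$X{\left(H \right)} = H^{2} + 6 H$
$- 33 X{\left(1 \right)} \left(-32\right) = - 33 \cdot 1 \left(6 + 1\right) \left(-32\right) = - 33 \cdot 1 \cdot 7 \left(-32\right) = \left(-33\right) 7 \left(-32\right) = \left(-231\right) \left(-32\right) = 7392$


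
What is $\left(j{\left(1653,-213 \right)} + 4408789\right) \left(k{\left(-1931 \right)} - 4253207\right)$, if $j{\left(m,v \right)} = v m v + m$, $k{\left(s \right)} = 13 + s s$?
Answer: $-41642811613767$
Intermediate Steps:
$k{\left(s \right)} = 13 + s^{2}$
$j{\left(m,v \right)} = m + m v^{2}$ ($j{\left(m,v \right)} = m v v + m = m v^{2} + m = m + m v^{2}$)
$\left(j{\left(1653,-213 \right)} + 4408789\right) \left(k{\left(-1931 \right)} - 4253207\right) = \left(1653 \left(1 + \left(-213\right)^{2}\right) + 4408789\right) \left(\left(13 + \left(-1931\right)^{2}\right) - 4253207\right) = \left(1653 \left(1 + 45369\right) + 4408789\right) \left(\left(13 + 3728761\right) - 4253207\right) = \left(1653 \cdot 45370 + 4408789\right) \left(3728774 - 4253207\right) = \left(74996610 + 4408789\right) \left(-524433\right) = 79405399 \left(-524433\right) = -41642811613767$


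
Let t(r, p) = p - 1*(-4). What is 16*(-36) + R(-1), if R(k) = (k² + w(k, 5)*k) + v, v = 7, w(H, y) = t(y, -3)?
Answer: -569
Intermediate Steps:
t(r, p) = 4 + p (t(r, p) = p + 4 = 4 + p)
w(H, y) = 1 (w(H, y) = 4 - 3 = 1)
R(k) = 7 + k + k² (R(k) = (k² + 1*k) + 7 = (k² + k) + 7 = (k + k²) + 7 = 7 + k + k²)
16*(-36) + R(-1) = 16*(-36) + (7 - 1 + (-1)²) = -576 + (7 - 1 + 1) = -576 + 7 = -569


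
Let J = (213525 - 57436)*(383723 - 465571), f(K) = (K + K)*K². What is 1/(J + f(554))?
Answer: -1/12435509544 ≈ -8.0415e-11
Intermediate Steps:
f(K) = 2*K³ (f(K) = (2*K)*K² = 2*K³)
J = -12775572472 (J = 156089*(-81848) = -12775572472)
1/(J + f(554)) = 1/(-12775572472 + 2*554³) = 1/(-12775572472 + 2*170031464) = 1/(-12775572472 + 340062928) = 1/(-12435509544) = -1/12435509544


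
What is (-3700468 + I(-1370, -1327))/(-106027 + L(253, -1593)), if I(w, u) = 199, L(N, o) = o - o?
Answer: 3700269/106027 ≈ 34.899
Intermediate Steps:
L(N, o) = 0
(-3700468 + I(-1370, -1327))/(-106027 + L(253, -1593)) = (-3700468 + 199)/(-106027 + 0) = -3700269/(-106027) = -3700269*(-1/106027) = 3700269/106027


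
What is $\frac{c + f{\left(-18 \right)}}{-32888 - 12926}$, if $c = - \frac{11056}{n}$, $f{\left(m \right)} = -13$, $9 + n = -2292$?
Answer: $\frac{18857}{105418014} \approx 0.00017888$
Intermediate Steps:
$n = -2301$ ($n = -9 - 2292 = -2301$)
$c = \frac{11056}{2301}$ ($c = - \frac{11056}{-2301} = \left(-11056\right) \left(- \frac{1}{2301}\right) = \frac{11056}{2301} \approx 4.8049$)
$\frac{c + f{\left(-18 \right)}}{-32888 - 12926} = \frac{\frac{11056}{2301} - 13}{-32888 - 12926} = - \frac{18857}{2301 \left(-45814\right)} = \left(- \frac{18857}{2301}\right) \left(- \frac{1}{45814}\right) = \frac{18857}{105418014}$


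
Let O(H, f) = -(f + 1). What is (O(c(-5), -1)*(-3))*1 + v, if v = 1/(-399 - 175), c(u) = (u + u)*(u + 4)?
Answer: -1/574 ≈ -0.0017422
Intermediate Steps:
c(u) = 2*u*(4 + u) (c(u) = (2*u)*(4 + u) = 2*u*(4 + u))
O(H, f) = -1 - f (O(H, f) = -(1 + f) = -1 - f)
v = -1/574 (v = 1/(-574) = -1/574 ≈ -0.0017422)
(O(c(-5), -1)*(-3))*1 + v = ((-1 - 1*(-1))*(-3))*1 - 1/574 = ((-1 + 1)*(-3))*1 - 1/574 = (0*(-3))*1 - 1/574 = 0*1 - 1/574 = 0 - 1/574 = -1/574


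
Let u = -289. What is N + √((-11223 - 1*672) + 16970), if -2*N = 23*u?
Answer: 6647/2 + 5*√203 ≈ 3394.7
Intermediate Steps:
N = 6647/2 (N = -23*(-289)/2 = -½*(-6647) = 6647/2 ≈ 3323.5)
N + √((-11223 - 1*672) + 16970) = 6647/2 + √((-11223 - 1*672) + 16970) = 6647/2 + √((-11223 - 672) + 16970) = 6647/2 + √(-11895 + 16970) = 6647/2 + √5075 = 6647/2 + 5*√203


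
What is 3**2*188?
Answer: 1692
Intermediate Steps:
3**2*188 = 9*188 = 1692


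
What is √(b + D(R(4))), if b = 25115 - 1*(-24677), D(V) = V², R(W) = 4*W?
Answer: 8*√782 ≈ 223.71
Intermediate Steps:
b = 49792 (b = 25115 + 24677 = 49792)
√(b + D(R(4))) = √(49792 + (4*4)²) = √(49792 + 16²) = √(49792 + 256) = √50048 = 8*√782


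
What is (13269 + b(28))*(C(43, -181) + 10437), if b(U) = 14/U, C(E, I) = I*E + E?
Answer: 71575683/2 ≈ 3.5788e+7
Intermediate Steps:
C(E, I) = E + E*I (C(E, I) = E*I + E = E + E*I)
(13269 + b(28))*(C(43, -181) + 10437) = (13269 + 14/28)*(43*(1 - 181) + 10437) = (13269 + 14*(1/28))*(43*(-180) + 10437) = (13269 + ½)*(-7740 + 10437) = (26539/2)*2697 = 71575683/2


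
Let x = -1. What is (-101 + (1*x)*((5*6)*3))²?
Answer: 36481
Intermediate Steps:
(-101 + (1*x)*((5*6)*3))² = (-101 + (1*(-1))*((5*6)*3))² = (-101 - 30*3)² = (-101 - 1*90)² = (-101 - 90)² = (-191)² = 36481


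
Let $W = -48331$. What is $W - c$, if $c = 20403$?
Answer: $-68734$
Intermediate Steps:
$W - c = -48331 - 20403 = -68734$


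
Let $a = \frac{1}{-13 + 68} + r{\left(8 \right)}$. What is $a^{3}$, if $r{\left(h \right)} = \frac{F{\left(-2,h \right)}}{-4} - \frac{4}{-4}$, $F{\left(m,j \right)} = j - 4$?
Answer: $\frac{1}{166375} \approx 6.0105 \cdot 10^{-6}$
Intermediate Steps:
$F{\left(m,j \right)} = -4 + j$
$r{\left(h \right)} = 2 - \frac{h}{4}$ ($r{\left(h \right)} = \frac{-4 + h}{-4} - \frac{4}{-4} = \left(-4 + h\right) \left(- \frac{1}{4}\right) - -1 = \left(1 - \frac{h}{4}\right) + 1 = 2 - \frac{h}{4}$)
$a = \frac{1}{55}$ ($a = \frac{1}{-13 + 68} + \left(2 - 2\right) = \frac{1}{55} + \left(2 - 2\right) = \frac{1}{55} + 0 = \frac{1}{55} \approx 0.018182$)
$a^{3} = \left(\frac{1}{55}\right)^{3} = \frac{1}{166375}$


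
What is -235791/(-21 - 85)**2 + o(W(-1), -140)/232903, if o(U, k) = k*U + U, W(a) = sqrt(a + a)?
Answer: -235791/11236 - 139*I*sqrt(2)/232903 ≈ -20.985 - 0.00084402*I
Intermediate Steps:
W(a) = sqrt(2)*sqrt(a) (W(a) = sqrt(2*a) = sqrt(2)*sqrt(a))
o(U, k) = U + U*k (o(U, k) = U*k + U = U + U*k)
-235791/(-21 - 85)**2 + o(W(-1), -140)/232903 = -235791/(-21 - 85)**2 + ((sqrt(2)*sqrt(-1))*(1 - 140))/232903 = -235791/((-106)**2) + ((sqrt(2)*I)*(-139))*(1/232903) = -235791/11236 + ((I*sqrt(2))*(-139))*(1/232903) = -235791*1/11236 - 139*I*sqrt(2)*(1/232903) = -235791/11236 - 139*I*sqrt(2)/232903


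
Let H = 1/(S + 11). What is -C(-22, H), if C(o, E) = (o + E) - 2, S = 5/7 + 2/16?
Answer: 15856/663 ≈ 23.916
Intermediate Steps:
S = 47/56 (S = 5*(⅐) + 2*(1/16) = 5/7 + ⅛ = 47/56 ≈ 0.83929)
H = 56/663 (H = 1/(47/56 + 11) = 1/(663/56) = 56/663 ≈ 0.084465)
C(o, E) = -2 + E + o (C(o, E) = (E + o) - 2 = -2 + E + o)
-C(-22, H) = -(-2 + 56/663 - 22) = -1*(-15856/663) = 15856/663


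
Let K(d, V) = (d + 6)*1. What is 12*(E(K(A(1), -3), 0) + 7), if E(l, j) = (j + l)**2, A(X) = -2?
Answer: 276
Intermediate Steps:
K(d, V) = 6 + d (K(d, V) = (6 + d)*1 = 6 + d)
12*(E(K(A(1), -3), 0) + 7) = 12*((0 + (6 - 2))**2 + 7) = 12*((0 + 4)**2 + 7) = 12*(4**2 + 7) = 12*(16 + 7) = 12*23 = 276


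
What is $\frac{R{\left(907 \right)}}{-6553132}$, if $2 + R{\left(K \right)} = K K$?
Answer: $- \frac{822647}{6553132} \approx -0.12554$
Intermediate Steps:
$R{\left(K \right)} = -2 + K^{2}$ ($R{\left(K \right)} = -2 + K K = -2 + K^{2}$)
$\frac{R{\left(907 \right)}}{-6553132} = \frac{-2 + 907^{2}}{-6553132} = \left(-2 + 822649\right) \left(- \frac{1}{6553132}\right) = 822647 \left(- \frac{1}{6553132}\right) = - \frac{822647}{6553132}$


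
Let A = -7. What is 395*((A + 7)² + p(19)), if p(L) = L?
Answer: 7505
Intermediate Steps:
395*((A + 7)² + p(19)) = 395*((-7 + 7)² + 19) = 395*(0² + 19) = 395*(0 + 19) = 395*19 = 7505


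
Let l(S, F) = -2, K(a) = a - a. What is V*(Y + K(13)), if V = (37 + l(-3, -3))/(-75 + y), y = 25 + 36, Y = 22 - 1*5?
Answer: -85/2 ≈ -42.500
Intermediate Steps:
K(a) = 0
Y = 17 (Y = 22 - 5 = 17)
y = 61
V = -5/2 (V = (37 - 2)/(-75 + 61) = 35/(-14) = 35*(-1/14) = -5/2 ≈ -2.5000)
V*(Y + K(13)) = -5*(17 + 0)/2 = -5/2*17 = -85/2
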